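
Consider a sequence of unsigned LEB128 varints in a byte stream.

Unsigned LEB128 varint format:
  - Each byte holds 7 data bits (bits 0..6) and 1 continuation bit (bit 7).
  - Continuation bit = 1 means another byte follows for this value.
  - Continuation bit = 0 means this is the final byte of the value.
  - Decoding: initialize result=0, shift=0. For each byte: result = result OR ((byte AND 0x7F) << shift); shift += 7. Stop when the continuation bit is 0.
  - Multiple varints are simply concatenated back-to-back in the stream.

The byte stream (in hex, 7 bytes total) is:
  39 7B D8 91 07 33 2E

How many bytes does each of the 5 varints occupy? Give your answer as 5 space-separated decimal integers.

Answer: 1 1 3 1 1

Derivation:
  byte[0]=0x39 cont=0 payload=0x39=57: acc |= 57<<0 -> acc=57 shift=7 [end]
Varint 1: bytes[0:1] = 39 -> value 57 (1 byte(s))
  byte[1]=0x7B cont=0 payload=0x7B=123: acc |= 123<<0 -> acc=123 shift=7 [end]
Varint 2: bytes[1:2] = 7B -> value 123 (1 byte(s))
  byte[2]=0xD8 cont=1 payload=0x58=88: acc |= 88<<0 -> acc=88 shift=7
  byte[3]=0x91 cont=1 payload=0x11=17: acc |= 17<<7 -> acc=2264 shift=14
  byte[4]=0x07 cont=0 payload=0x07=7: acc |= 7<<14 -> acc=116952 shift=21 [end]
Varint 3: bytes[2:5] = D8 91 07 -> value 116952 (3 byte(s))
  byte[5]=0x33 cont=0 payload=0x33=51: acc |= 51<<0 -> acc=51 shift=7 [end]
Varint 4: bytes[5:6] = 33 -> value 51 (1 byte(s))
  byte[6]=0x2E cont=0 payload=0x2E=46: acc |= 46<<0 -> acc=46 shift=7 [end]
Varint 5: bytes[6:7] = 2E -> value 46 (1 byte(s))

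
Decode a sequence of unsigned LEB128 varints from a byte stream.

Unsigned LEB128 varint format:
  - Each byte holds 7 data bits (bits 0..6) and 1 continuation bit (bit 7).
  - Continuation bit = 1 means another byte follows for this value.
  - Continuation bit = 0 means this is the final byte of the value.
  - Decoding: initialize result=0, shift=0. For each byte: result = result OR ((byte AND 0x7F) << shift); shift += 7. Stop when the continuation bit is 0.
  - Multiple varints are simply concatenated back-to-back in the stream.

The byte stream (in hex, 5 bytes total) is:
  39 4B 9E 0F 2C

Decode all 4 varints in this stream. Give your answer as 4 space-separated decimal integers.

  byte[0]=0x39 cont=0 payload=0x39=57: acc |= 57<<0 -> acc=57 shift=7 [end]
Varint 1: bytes[0:1] = 39 -> value 57 (1 byte(s))
  byte[1]=0x4B cont=0 payload=0x4B=75: acc |= 75<<0 -> acc=75 shift=7 [end]
Varint 2: bytes[1:2] = 4B -> value 75 (1 byte(s))
  byte[2]=0x9E cont=1 payload=0x1E=30: acc |= 30<<0 -> acc=30 shift=7
  byte[3]=0x0F cont=0 payload=0x0F=15: acc |= 15<<7 -> acc=1950 shift=14 [end]
Varint 3: bytes[2:4] = 9E 0F -> value 1950 (2 byte(s))
  byte[4]=0x2C cont=0 payload=0x2C=44: acc |= 44<<0 -> acc=44 shift=7 [end]
Varint 4: bytes[4:5] = 2C -> value 44 (1 byte(s))

Answer: 57 75 1950 44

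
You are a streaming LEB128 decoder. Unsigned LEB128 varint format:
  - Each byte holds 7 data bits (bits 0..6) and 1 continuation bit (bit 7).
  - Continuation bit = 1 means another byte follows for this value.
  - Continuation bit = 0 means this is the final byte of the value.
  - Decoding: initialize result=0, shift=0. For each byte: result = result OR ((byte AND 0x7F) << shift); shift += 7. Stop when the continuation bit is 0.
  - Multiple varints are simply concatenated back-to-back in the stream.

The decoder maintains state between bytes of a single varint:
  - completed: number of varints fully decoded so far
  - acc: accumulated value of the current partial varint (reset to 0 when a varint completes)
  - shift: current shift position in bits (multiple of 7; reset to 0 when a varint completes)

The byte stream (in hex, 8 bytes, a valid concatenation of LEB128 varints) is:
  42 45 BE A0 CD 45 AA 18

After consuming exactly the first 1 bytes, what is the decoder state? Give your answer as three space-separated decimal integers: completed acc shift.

Answer: 1 0 0

Derivation:
byte[0]=0x42 cont=0 payload=0x42: varint #1 complete (value=66); reset -> completed=1 acc=0 shift=0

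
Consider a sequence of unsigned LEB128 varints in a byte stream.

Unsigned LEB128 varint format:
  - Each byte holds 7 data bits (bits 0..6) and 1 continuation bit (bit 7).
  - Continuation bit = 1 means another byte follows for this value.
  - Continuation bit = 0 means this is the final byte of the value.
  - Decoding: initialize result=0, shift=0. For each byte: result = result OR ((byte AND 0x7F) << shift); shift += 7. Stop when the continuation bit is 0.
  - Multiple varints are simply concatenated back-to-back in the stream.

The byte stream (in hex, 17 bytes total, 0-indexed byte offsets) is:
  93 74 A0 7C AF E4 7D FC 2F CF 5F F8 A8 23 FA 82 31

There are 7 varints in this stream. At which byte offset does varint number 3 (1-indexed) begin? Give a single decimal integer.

  byte[0]=0x93 cont=1 payload=0x13=19: acc |= 19<<0 -> acc=19 shift=7
  byte[1]=0x74 cont=0 payload=0x74=116: acc |= 116<<7 -> acc=14867 shift=14 [end]
Varint 1: bytes[0:2] = 93 74 -> value 14867 (2 byte(s))
  byte[2]=0xA0 cont=1 payload=0x20=32: acc |= 32<<0 -> acc=32 shift=7
  byte[3]=0x7C cont=0 payload=0x7C=124: acc |= 124<<7 -> acc=15904 shift=14 [end]
Varint 2: bytes[2:4] = A0 7C -> value 15904 (2 byte(s))
  byte[4]=0xAF cont=1 payload=0x2F=47: acc |= 47<<0 -> acc=47 shift=7
  byte[5]=0xE4 cont=1 payload=0x64=100: acc |= 100<<7 -> acc=12847 shift=14
  byte[6]=0x7D cont=0 payload=0x7D=125: acc |= 125<<14 -> acc=2060847 shift=21 [end]
Varint 3: bytes[4:7] = AF E4 7D -> value 2060847 (3 byte(s))
  byte[7]=0xFC cont=1 payload=0x7C=124: acc |= 124<<0 -> acc=124 shift=7
  byte[8]=0x2F cont=0 payload=0x2F=47: acc |= 47<<7 -> acc=6140 shift=14 [end]
Varint 4: bytes[7:9] = FC 2F -> value 6140 (2 byte(s))
  byte[9]=0xCF cont=1 payload=0x4F=79: acc |= 79<<0 -> acc=79 shift=7
  byte[10]=0x5F cont=0 payload=0x5F=95: acc |= 95<<7 -> acc=12239 shift=14 [end]
Varint 5: bytes[9:11] = CF 5F -> value 12239 (2 byte(s))
  byte[11]=0xF8 cont=1 payload=0x78=120: acc |= 120<<0 -> acc=120 shift=7
  byte[12]=0xA8 cont=1 payload=0x28=40: acc |= 40<<7 -> acc=5240 shift=14
  byte[13]=0x23 cont=0 payload=0x23=35: acc |= 35<<14 -> acc=578680 shift=21 [end]
Varint 6: bytes[11:14] = F8 A8 23 -> value 578680 (3 byte(s))
  byte[14]=0xFA cont=1 payload=0x7A=122: acc |= 122<<0 -> acc=122 shift=7
  byte[15]=0x82 cont=1 payload=0x02=2: acc |= 2<<7 -> acc=378 shift=14
  byte[16]=0x31 cont=0 payload=0x31=49: acc |= 49<<14 -> acc=803194 shift=21 [end]
Varint 7: bytes[14:17] = FA 82 31 -> value 803194 (3 byte(s))

Answer: 4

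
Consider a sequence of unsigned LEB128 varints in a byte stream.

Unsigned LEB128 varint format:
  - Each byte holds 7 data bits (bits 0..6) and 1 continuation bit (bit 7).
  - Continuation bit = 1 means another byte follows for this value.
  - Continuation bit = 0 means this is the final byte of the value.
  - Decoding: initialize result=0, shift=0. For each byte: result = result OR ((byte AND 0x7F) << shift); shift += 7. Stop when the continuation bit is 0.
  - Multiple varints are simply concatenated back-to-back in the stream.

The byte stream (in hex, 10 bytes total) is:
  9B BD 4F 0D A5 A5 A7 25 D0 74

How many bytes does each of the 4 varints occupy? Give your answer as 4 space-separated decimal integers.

Answer: 3 1 4 2

Derivation:
  byte[0]=0x9B cont=1 payload=0x1B=27: acc |= 27<<0 -> acc=27 shift=7
  byte[1]=0xBD cont=1 payload=0x3D=61: acc |= 61<<7 -> acc=7835 shift=14
  byte[2]=0x4F cont=0 payload=0x4F=79: acc |= 79<<14 -> acc=1302171 shift=21 [end]
Varint 1: bytes[0:3] = 9B BD 4F -> value 1302171 (3 byte(s))
  byte[3]=0x0D cont=0 payload=0x0D=13: acc |= 13<<0 -> acc=13 shift=7 [end]
Varint 2: bytes[3:4] = 0D -> value 13 (1 byte(s))
  byte[4]=0xA5 cont=1 payload=0x25=37: acc |= 37<<0 -> acc=37 shift=7
  byte[5]=0xA5 cont=1 payload=0x25=37: acc |= 37<<7 -> acc=4773 shift=14
  byte[6]=0xA7 cont=1 payload=0x27=39: acc |= 39<<14 -> acc=643749 shift=21
  byte[7]=0x25 cont=0 payload=0x25=37: acc |= 37<<21 -> acc=78238373 shift=28 [end]
Varint 3: bytes[4:8] = A5 A5 A7 25 -> value 78238373 (4 byte(s))
  byte[8]=0xD0 cont=1 payload=0x50=80: acc |= 80<<0 -> acc=80 shift=7
  byte[9]=0x74 cont=0 payload=0x74=116: acc |= 116<<7 -> acc=14928 shift=14 [end]
Varint 4: bytes[8:10] = D0 74 -> value 14928 (2 byte(s))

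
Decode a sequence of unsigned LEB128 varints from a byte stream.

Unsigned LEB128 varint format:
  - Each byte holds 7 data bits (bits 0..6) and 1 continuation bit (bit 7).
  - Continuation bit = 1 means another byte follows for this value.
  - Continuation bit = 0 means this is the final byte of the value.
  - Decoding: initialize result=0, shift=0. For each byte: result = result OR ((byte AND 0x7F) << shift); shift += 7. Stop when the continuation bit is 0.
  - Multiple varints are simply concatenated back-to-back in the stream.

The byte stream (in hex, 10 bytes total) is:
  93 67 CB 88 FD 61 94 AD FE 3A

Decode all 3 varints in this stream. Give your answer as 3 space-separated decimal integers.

Answer: 13203 205472843 123704980

Derivation:
  byte[0]=0x93 cont=1 payload=0x13=19: acc |= 19<<0 -> acc=19 shift=7
  byte[1]=0x67 cont=0 payload=0x67=103: acc |= 103<<7 -> acc=13203 shift=14 [end]
Varint 1: bytes[0:2] = 93 67 -> value 13203 (2 byte(s))
  byte[2]=0xCB cont=1 payload=0x4B=75: acc |= 75<<0 -> acc=75 shift=7
  byte[3]=0x88 cont=1 payload=0x08=8: acc |= 8<<7 -> acc=1099 shift=14
  byte[4]=0xFD cont=1 payload=0x7D=125: acc |= 125<<14 -> acc=2049099 shift=21
  byte[5]=0x61 cont=0 payload=0x61=97: acc |= 97<<21 -> acc=205472843 shift=28 [end]
Varint 2: bytes[2:6] = CB 88 FD 61 -> value 205472843 (4 byte(s))
  byte[6]=0x94 cont=1 payload=0x14=20: acc |= 20<<0 -> acc=20 shift=7
  byte[7]=0xAD cont=1 payload=0x2D=45: acc |= 45<<7 -> acc=5780 shift=14
  byte[8]=0xFE cont=1 payload=0x7E=126: acc |= 126<<14 -> acc=2070164 shift=21
  byte[9]=0x3A cont=0 payload=0x3A=58: acc |= 58<<21 -> acc=123704980 shift=28 [end]
Varint 3: bytes[6:10] = 94 AD FE 3A -> value 123704980 (4 byte(s))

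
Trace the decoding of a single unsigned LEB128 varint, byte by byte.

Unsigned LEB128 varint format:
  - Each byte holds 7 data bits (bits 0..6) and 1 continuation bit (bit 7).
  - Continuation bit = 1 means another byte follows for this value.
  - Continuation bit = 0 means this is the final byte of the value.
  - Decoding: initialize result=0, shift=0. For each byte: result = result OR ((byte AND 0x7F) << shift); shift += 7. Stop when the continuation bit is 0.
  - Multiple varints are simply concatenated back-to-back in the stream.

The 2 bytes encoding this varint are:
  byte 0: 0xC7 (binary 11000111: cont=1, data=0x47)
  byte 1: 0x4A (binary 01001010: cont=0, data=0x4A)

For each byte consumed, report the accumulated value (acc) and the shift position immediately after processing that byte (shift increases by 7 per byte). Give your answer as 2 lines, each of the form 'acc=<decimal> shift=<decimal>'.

byte 0=0xC7: payload=0x47=71, contrib = 71<<0 = 71; acc -> 71, shift -> 7
byte 1=0x4A: payload=0x4A=74, contrib = 74<<7 = 9472; acc -> 9543, shift -> 14

Answer: acc=71 shift=7
acc=9543 shift=14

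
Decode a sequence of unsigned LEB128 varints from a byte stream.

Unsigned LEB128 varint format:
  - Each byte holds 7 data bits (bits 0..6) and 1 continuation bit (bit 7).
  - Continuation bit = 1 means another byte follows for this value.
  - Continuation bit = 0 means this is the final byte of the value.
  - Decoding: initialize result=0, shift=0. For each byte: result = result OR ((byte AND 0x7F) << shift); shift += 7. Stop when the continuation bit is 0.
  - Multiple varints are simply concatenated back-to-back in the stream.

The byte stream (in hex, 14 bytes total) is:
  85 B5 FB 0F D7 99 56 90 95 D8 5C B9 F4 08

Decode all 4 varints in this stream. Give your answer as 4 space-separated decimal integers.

Answer: 33479301 1412311 194382480 145977

Derivation:
  byte[0]=0x85 cont=1 payload=0x05=5: acc |= 5<<0 -> acc=5 shift=7
  byte[1]=0xB5 cont=1 payload=0x35=53: acc |= 53<<7 -> acc=6789 shift=14
  byte[2]=0xFB cont=1 payload=0x7B=123: acc |= 123<<14 -> acc=2022021 shift=21
  byte[3]=0x0F cont=0 payload=0x0F=15: acc |= 15<<21 -> acc=33479301 shift=28 [end]
Varint 1: bytes[0:4] = 85 B5 FB 0F -> value 33479301 (4 byte(s))
  byte[4]=0xD7 cont=1 payload=0x57=87: acc |= 87<<0 -> acc=87 shift=7
  byte[5]=0x99 cont=1 payload=0x19=25: acc |= 25<<7 -> acc=3287 shift=14
  byte[6]=0x56 cont=0 payload=0x56=86: acc |= 86<<14 -> acc=1412311 shift=21 [end]
Varint 2: bytes[4:7] = D7 99 56 -> value 1412311 (3 byte(s))
  byte[7]=0x90 cont=1 payload=0x10=16: acc |= 16<<0 -> acc=16 shift=7
  byte[8]=0x95 cont=1 payload=0x15=21: acc |= 21<<7 -> acc=2704 shift=14
  byte[9]=0xD8 cont=1 payload=0x58=88: acc |= 88<<14 -> acc=1444496 shift=21
  byte[10]=0x5C cont=0 payload=0x5C=92: acc |= 92<<21 -> acc=194382480 shift=28 [end]
Varint 3: bytes[7:11] = 90 95 D8 5C -> value 194382480 (4 byte(s))
  byte[11]=0xB9 cont=1 payload=0x39=57: acc |= 57<<0 -> acc=57 shift=7
  byte[12]=0xF4 cont=1 payload=0x74=116: acc |= 116<<7 -> acc=14905 shift=14
  byte[13]=0x08 cont=0 payload=0x08=8: acc |= 8<<14 -> acc=145977 shift=21 [end]
Varint 4: bytes[11:14] = B9 F4 08 -> value 145977 (3 byte(s))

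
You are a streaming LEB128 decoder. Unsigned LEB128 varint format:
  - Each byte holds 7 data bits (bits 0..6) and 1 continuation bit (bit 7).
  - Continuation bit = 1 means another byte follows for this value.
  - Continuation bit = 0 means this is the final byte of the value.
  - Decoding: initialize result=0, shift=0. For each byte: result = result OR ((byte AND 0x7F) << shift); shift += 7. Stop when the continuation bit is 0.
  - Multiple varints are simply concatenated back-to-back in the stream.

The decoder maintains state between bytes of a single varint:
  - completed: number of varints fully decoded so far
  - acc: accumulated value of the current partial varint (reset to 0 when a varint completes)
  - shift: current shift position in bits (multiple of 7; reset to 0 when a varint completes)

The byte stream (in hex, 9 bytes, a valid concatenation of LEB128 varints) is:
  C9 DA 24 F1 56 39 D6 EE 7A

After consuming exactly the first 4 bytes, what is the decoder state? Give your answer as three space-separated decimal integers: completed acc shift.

Answer: 1 113 7

Derivation:
byte[0]=0xC9 cont=1 payload=0x49: acc |= 73<<0 -> completed=0 acc=73 shift=7
byte[1]=0xDA cont=1 payload=0x5A: acc |= 90<<7 -> completed=0 acc=11593 shift=14
byte[2]=0x24 cont=0 payload=0x24: varint #1 complete (value=601417); reset -> completed=1 acc=0 shift=0
byte[3]=0xF1 cont=1 payload=0x71: acc |= 113<<0 -> completed=1 acc=113 shift=7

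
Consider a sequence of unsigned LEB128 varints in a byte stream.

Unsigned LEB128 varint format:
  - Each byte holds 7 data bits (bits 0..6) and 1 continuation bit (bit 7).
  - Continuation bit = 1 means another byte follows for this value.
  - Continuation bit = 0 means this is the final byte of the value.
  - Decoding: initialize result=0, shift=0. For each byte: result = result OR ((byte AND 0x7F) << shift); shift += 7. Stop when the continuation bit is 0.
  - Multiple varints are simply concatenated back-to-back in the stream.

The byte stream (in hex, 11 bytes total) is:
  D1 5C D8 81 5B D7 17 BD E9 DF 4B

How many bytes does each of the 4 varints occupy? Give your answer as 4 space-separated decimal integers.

  byte[0]=0xD1 cont=1 payload=0x51=81: acc |= 81<<0 -> acc=81 shift=7
  byte[1]=0x5C cont=0 payload=0x5C=92: acc |= 92<<7 -> acc=11857 shift=14 [end]
Varint 1: bytes[0:2] = D1 5C -> value 11857 (2 byte(s))
  byte[2]=0xD8 cont=1 payload=0x58=88: acc |= 88<<0 -> acc=88 shift=7
  byte[3]=0x81 cont=1 payload=0x01=1: acc |= 1<<7 -> acc=216 shift=14
  byte[4]=0x5B cont=0 payload=0x5B=91: acc |= 91<<14 -> acc=1491160 shift=21 [end]
Varint 2: bytes[2:5] = D8 81 5B -> value 1491160 (3 byte(s))
  byte[5]=0xD7 cont=1 payload=0x57=87: acc |= 87<<0 -> acc=87 shift=7
  byte[6]=0x17 cont=0 payload=0x17=23: acc |= 23<<7 -> acc=3031 shift=14 [end]
Varint 3: bytes[5:7] = D7 17 -> value 3031 (2 byte(s))
  byte[7]=0xBD cont=1 payload=0x3D=61: acc |= 61<<0 -> acc=61 shift=7
  byte[8]=0xE9 cont=1 payload=0x69=105: acc |= 105<<7 -> acc=13501 shift=14
  byte[9]=0xDF cont=1 payload=0x5F=95: acc |= 95<<14 -> acc=1569981 shift=21
  byte[10]=0x4B cont=0 payload=0x4B=75: acc |= 75<<21 -> acc=158856381 shift=28 [end]
Varint 4: bytes[7:11] = BD E9 DF 4B -> value 158856381 (4 byte(s))

Answer: 2 3 2 4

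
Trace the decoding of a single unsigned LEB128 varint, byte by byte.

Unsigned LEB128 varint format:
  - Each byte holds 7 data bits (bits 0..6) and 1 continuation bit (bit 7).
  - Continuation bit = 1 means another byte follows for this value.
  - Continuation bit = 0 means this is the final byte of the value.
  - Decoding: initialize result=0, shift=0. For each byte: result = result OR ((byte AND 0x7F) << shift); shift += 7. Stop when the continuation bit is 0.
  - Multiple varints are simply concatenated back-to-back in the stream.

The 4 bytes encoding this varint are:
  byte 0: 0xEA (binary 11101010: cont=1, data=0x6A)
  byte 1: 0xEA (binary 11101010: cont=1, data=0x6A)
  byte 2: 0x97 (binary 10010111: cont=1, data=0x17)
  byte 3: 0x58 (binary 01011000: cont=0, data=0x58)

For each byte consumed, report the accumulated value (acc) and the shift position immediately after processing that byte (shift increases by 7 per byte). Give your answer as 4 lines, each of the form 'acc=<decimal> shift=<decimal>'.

Answer: acc=106 shift=7
acc=13674 shift=14
acc=390506 shift=21
acc=184939882 shift=28

Derivation:
byte 0=0xEA: payload=0x6A=106, contrib = 106<<0 = 106; acc -> 106, shift -> 7
byte 1=0xEA: payload=0x6A=106, contrib = 106<<7 = 13568; acc -> 13674, shift -> 14
byte 2=0x97: payload=0x17=23, contrib = 23<<14 = 376832; acc -> 390506, shift -> 21
byte 3=0x58: payload=0x58=88, contrib = 88<<21 = 184549376; acc -> 184939882, shift -> 28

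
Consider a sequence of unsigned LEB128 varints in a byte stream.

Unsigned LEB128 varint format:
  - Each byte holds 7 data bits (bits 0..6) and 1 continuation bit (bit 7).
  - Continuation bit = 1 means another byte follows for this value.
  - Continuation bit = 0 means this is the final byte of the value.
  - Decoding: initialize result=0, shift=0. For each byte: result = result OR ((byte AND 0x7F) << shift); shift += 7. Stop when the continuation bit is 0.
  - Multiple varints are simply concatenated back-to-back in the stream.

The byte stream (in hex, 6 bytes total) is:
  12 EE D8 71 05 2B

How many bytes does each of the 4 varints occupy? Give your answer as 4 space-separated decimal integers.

Answer: 1 3 1 1

Derivation:
  byte[0]=0x12 cont=0 payload=0x12=18: acc |= 18<<0 -> acc=18 shift=7 [end]
Varint 1: bytes[0:1] = 12 -> value 18 (1 byte(s))
  byte[1]=0xEE cont=1 payload=0x6E=110: acc |= 110<<0 -> acc=110 shift=7
  byte[2]=0xD8 cont=1 payload=0x58=88: acc |= 88<<7 -> acc=11374 shift=14
  byte[3]=0x71 cont=0 payload=0x71=113: acc |= 113<<14 -> acc=1862766 shift=21 [end]
Varint 2: bytes[1:4] = EE D8 71 -> value 1862766 (3 byte(s))
  byte[4]=0x05 cont=0 payload=0x05=5: acc |= 5<<0 -> acc=5 shift=7 [end]
Varint 3: bytes[4:5] = 05 -> value 5 (1 byte(s))
  byte[5]=0x2B cont=0 payload=0x2B=43: acc |= 43<<0 -> acc=43 shift=7 [end]
Varint 4: bytes[5:6] = 2B -> value 43 (1 byte(s))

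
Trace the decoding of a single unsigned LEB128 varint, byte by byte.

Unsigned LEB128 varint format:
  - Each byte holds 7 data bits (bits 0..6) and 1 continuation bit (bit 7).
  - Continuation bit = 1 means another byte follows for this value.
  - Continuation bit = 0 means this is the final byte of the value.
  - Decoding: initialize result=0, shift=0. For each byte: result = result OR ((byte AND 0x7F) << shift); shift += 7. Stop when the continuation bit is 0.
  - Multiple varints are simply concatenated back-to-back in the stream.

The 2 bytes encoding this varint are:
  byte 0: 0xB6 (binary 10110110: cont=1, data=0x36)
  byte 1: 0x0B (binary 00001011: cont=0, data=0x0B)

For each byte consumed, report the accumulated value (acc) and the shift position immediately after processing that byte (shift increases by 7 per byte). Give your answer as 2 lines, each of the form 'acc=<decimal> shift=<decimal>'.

byte 0=0xB6: payload=0x36=54, contrib = 54<<0 = 54; acc -> 54, shift -> 7
byte 1=0x0B: payload=0x0B=11, contrib = 11<<7 = 1408; acc -> 1462, shift -> 14

Answer: acc=54 shift=7
acc=1462 shift=14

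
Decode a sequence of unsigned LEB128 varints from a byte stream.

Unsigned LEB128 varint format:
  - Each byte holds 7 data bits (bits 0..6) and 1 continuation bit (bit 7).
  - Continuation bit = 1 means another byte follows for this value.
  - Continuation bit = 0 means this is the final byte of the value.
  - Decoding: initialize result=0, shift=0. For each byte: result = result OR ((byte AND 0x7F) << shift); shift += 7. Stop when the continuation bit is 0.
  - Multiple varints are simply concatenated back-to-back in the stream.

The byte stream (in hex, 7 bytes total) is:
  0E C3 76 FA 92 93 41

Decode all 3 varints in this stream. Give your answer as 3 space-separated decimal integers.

Answer: 14 15171 136628602

Derivation:
  byte[0]=0x0E cont=0 payload=0x0E=14: acc |= 14<<0 -> acc=14 shift=7 [end]
Varint 1: bytes[0:1] = 0E -> value 14 (1 byte(s))
  byte[1]=0xC3 cont=1 payload=0x43=67: acc |= 67<<0 -> acc=67 shift=7
  byte[2]=0x76 cont=0 payload=0x76=118: acc |= 118<<7 -> acc=15171 shift=14 [end]
Varint 2: bytes[1:3] = C3 76 -> value 15171 (2 byte(s))
  byte[3]=0xFA cont=1 payload=0x7A=122: acc |= 122<<0 -> acc=122 shift=7
  byte[4]=0x92 cont=1 payload=0x12=18: acc |= 18<<7 -> acc=2426 shift=14
  byte[5]=0x93 cont=1 payload=0x13=19: acc |= 19<<14 -> acc=313722 shift=21
  byte[6]=0x41 cont=0 payload=0x41=65: acc |= 65<<21 -> acc=136628602 shift=28 [end]
Varint 3: bytes[3:7] = FA 92 93 41 -> value 136628602 (4 byte(s))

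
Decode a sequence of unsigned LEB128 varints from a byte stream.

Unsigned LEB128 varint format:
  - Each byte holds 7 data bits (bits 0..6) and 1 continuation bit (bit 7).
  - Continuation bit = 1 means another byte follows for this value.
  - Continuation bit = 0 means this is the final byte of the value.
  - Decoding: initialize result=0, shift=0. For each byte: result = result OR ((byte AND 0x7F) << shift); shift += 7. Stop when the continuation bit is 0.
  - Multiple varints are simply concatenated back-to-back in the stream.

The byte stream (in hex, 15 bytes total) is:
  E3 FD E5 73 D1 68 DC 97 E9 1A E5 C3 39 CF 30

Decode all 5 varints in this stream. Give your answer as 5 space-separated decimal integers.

Answer: 242843363 13393 56249308 942565 6223

Derivation:
  byte[0]=0xE3 cont=1 payload=0x63=99: acc |= 99<<0 -> acc=99 shift=7
  byte[1]=0xFD cont=1 payload=0x7D=125: acc |= 125<<7 -> acc=16099 shift=14
  byte[2]=0xE5 cont=1 payload=0x65=101: acc |= 101<<14 -> acc=1670883 shift=21
  byte[3]=0x73 cont=0 payload=0x73=115: acc |= 115<<21 -> acc=242843363 shift=28 [end]
Varint 1: bytes[0:4] = E3 FD E5 73 -> value 242843363 (4 byte(s))
  byte[4]=0xD1 cont=1 payload=0x51=81: acc |= 81<<0 -> acc=81 shift=7
  byte[5]=0x68 cont=0 payload=0x68=104: acc |= 104<<7 -> acc=13393 shift=14 [end]
Varint 2: bytes[4:6] = D1 68 -> value 13393 (2 byte(s))
  byte[6]=0xDC cont=1 payload=0x5C=92: acc |= 92<<0 -> acc=92 shift=7
  byte[7]=0x97 cont=1 payload=0x17=23: acc |= 23<<7 -> acc=3036 shift=14
  byte[8]=0xE9 cont=1 payload=0x69=105: acc |= 105<<14 -> acc=1723356 shift=21
  byte[9]=0x1A cont=0 payload=0x1A=26: acc |= 26<<21 -> acc=56249308 shift=28 [end]
Varint 3: bytes[6:10] = DC 97 E9 1A -> value 56249308 (4 byte(s))
  byte[10]=0xE5 cont=1 payload=0x65=101: acc |= 101<<0 -> acc=101 shift=7
  byte[11]=0xC3 cont=1 payload=0x43=67: acc |= 67<<7 -> acc=8677 shift=14
  byte[12]=0x39 cont=0 payload=0x39=57: acc |= 57<<14 -> acc=942565 shift=21 [end]
Varint 4: bytes[10:13] = E5 C3 39 -> value 942565 (3 byte(s))
  byte[13]=0xCF cont=1 payload=0x4F=79: acc |= 79<<0 -> acc=79 shift=7
  byte[14]=0x30 cont=0 payload=0x30=48: acc |= 48<<7 -> acc=6223 shift=14 [end]
Varint 5: bytes[13:15] = CF 30 -> value 6223 (2 byte(s))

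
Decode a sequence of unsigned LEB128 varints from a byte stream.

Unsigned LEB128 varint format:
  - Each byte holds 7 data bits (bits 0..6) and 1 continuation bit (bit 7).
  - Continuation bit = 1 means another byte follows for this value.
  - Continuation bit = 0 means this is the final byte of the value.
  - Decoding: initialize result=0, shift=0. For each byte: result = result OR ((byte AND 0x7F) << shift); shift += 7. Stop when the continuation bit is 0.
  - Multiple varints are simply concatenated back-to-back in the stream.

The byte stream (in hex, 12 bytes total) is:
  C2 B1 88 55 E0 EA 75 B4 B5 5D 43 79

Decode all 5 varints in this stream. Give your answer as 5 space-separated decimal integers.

  byte[0]=0xC2 cont=1 payload=0x42=66: acc |= 66<<0 -> acc=66 shift=7
  byte[1]=0xB1 cont=1 payload=0x31=49: acc |= 49<<7 -> acc=6338 shift=14
  byte[2]=0x88 cont=1 payload=0x08=8: acc |= 8<<14 -> acc=137410 shift=21
  byte[3]=0x55 cont=0 payload=0x55=85: acc |= 85<<21 -> acc=178395330 shift=28 [end]
Varint 1: bytes[0:4] = C2 B1 88 55 -> value 178395330 (4 byte(s))
  byte[4]=0xE0 cont=1 payload=0x60=96: acc |= 96<<0 -> acc=96 shift=7
  byte[5]=0xEA cont=1 payload=0x6A=106: acc |= 106<<7 -> acc=13664 shift=14
  byte[6]=0x75 cont=0 payload=0x75=117: acc |= 117<<14 -> acc=1930592 shift=21 [end]
Varint 2: bytes[4:7] = E0 EA 75 -> value 1930592 (3 byte(s))
  byte[7]=0xB4 cont=1 payload=0x34=52: acc |= 52<<0 -> acc=52 shift=7
  byte[8]=0xB5 cont=1 payload=0x35=53: acc |= 53<<7 -> acc=6836 shift=14
  byte[9]=0x5D cont=0 payload=0x5D=93: acc |= 93<<14 -> acc=1530548 shift=21 [end]
Varint 3: bytes[7:10] = B4 B5 5D -> value 1530548 (3 byte(s))
  byte[10]=0x43 cont=0 payload=0x43=67: acc |= 67<<0 -> acc=67 shift=7 [end]
Varint 4: bytes[10:11] = 43 -> value 67 (1 byte(s))
  byte[11]=0x79 cont=0 payload=0x79=121: acc |= 121<<0 -> acc=121 shift=7 [end]
Varint 5: bytes[11:12] = 79 -> value 121 (1 byte(s))

Answer: 178395330 1930592 1530548 67 121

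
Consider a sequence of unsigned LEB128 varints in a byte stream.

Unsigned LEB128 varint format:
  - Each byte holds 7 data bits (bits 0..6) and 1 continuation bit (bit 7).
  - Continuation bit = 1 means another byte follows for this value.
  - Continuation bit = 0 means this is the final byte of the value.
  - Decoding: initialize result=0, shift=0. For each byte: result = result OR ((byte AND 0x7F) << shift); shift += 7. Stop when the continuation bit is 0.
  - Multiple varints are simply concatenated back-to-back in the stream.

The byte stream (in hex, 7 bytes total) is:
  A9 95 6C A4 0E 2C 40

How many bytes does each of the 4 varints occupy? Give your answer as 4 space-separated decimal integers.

Answer: 3 2 1 1

Derivation:
  byte[0]=0xA9 cont=1 payload=0x29=41: acc |= 41<<0 -> acc=41 shift=7
  byte[1]=0x95 cont=1 payload=0x15=21: acc |= 21<<7 -> acc=2729 shift=14
  byte[2]=0x6C cont=0 payload=0x6C=108: acc |= 108<<14 -> acc=1772201 shift=21 [end]
Varint 1: bytes[0:3] = A9 95 6C -> value 1772201 (3 byte(s))
  byte[3]=0xA4 cont=1 payload=0x24=36: acc |= 36<<0 -> acc=36 shift=7
  byte[4]=0x0E cont=0 payload=0x0E=14: acc |= 14<<7 -> acc=1828 shift=14 [end]
Varint 2: bytes[3:5] = A4 0E -> value 1828 (2 byte(s))
  byte[5]=0x2C cont=0 payload=0x2C=44: acc |= 44<<0 -> acc=44 shift=7 [end]
Varint 3: bytes[5:6] = 2C -> value 44 (1 byte(s))
  byte[6]=0x40 cont=0 payload=0x40=64: acc |= 64<<0 -> acc=64 shift=7 [end]
Varint 4: bytes[6:7] = 40 -> value 64 (1 byte(s))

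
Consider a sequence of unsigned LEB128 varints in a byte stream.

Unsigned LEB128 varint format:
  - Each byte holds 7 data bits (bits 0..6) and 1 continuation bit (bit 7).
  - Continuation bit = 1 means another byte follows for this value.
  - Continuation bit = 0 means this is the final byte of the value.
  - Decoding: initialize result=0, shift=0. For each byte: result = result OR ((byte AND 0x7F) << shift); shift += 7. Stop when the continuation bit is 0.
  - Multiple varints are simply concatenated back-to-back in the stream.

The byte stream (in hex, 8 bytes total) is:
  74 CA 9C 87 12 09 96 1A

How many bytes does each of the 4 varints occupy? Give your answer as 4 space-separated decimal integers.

Answer: 1 4 1 2

Derivation:
  byte[0]=0x74 cont=0 payload=0x74=116: acc |= 116<<0 -> acc=116 shift=7 [end]
Varint 1: bytes[0:1] = 74 -> value 116 (1 byte(s))
  byte[1]=0xCA cont=1 payload=0x4A=74: acc |= 74<<0 -> acc=74 shift=7
  byte[2]=0x9C cont=1 payload=0x1C=28: acc |= 28<<7 -> acc=3658 shift=14
  byte[3]=0x87 cont=1 payload=0x07=7: acc |= 7<<14 -> acc=118346 shift=21
  byte[4]=0x12 cont=0 payload=0x12=18: acc |= 18<<21 -> acc=37867082 shift=28 [end]
Varint 2: bytes[1:5] = CA 9C 87 12 -> value 37867082 (4 byte(s))
  byte[5]=0x09 cont=0 payload=0x09=9: acc |= 9<<0 -> acc=9 shift=7 [end]
Varint 3: bytes[5:6] = 09 -> value 9 (1 byte(s))
  byte[6]=0x96 cont=1 payload=0x16=22: acc |= 22<<0 -> acc=22 shift=7
  byte[7]=0x1A cont=0 payload=0x1A=26: acc |= 26<<7 -> acc=3350 shift=14 [end]
Varint 4: bytes[6:8] = 96 1A -> value 3350 (2 byte(s))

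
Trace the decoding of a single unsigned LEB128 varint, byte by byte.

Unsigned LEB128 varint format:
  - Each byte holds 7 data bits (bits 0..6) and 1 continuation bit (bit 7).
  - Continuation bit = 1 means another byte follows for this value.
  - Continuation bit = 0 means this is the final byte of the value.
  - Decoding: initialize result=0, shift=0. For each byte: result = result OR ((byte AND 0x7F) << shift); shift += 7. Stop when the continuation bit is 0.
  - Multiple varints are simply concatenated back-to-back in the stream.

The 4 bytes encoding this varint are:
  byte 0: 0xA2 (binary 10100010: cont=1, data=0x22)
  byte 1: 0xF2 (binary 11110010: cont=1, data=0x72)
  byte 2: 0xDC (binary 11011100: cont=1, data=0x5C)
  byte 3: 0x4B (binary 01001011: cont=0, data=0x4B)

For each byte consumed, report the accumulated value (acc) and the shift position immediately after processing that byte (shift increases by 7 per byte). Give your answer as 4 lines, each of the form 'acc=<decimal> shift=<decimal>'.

Answer: acc=34 shift=7
acc=14626 shift=14
acc=1521954 shift=21
acc=158808354 shift=28

Derivation:
byte 0=0xA2: payload=0x22=34, contrib = 34<<0 = 34; acc -> 34, shift -> 7
byte 1=0xF2: payload=0x72=114, contrib = 114<<7 = 14592; acc -> 14626, shift -> 14
byte 2=0xDC: payload=0x5C=92, contrib = 92<<14 = 1507328; acc -> 1521954, shift -> 21
byte 3=0x4B: payload=0x4B=75, contrib = 75<<21 = 157286400; acc -> 158808354, shift -> 28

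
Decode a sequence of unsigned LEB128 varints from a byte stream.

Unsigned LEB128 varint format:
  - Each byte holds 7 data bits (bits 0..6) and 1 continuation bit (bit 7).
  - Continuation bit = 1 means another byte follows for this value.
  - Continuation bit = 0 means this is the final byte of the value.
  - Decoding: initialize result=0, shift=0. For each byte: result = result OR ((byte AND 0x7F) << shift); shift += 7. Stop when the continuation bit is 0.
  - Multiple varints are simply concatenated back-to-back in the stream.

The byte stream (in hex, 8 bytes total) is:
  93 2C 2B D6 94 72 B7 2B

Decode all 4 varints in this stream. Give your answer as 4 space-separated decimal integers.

Answer: 5651 43 1870422 5559

Derivation:
  byte[0]=0x93 cont=1 payload=0x13=19: acc |= 19<<0 -> acc=19 shift=7
  byte[1]=0x2C cont=0 payload=0x2C=44: acc |= 44<<7 -> acc=5651 shift=14 [end]
Varint 1: bytes[0:2] = 93 2C -> value 5651 (2 byte(s))
  byte[2]=0x2B cont=0 payload=0x2B=43: acc |= 43<<0 -> acc=43 shift=7 [end]
Varint 2: bytes[2:3] = 2B -> value 43 (1 byte(s))
  byte[3]=0xD6 cont=1 payload=0x56=86: acc |= 86<<0 -> acc=86 shift=7
  byte[4]=0x94 cont=1 payload=0x14=20: acc |= 20<<7 -> acc=2646 shift=14
  byte[5]=0x72 cont=0 payload=0x72=114: acc |= 114<<14 -> acc=1870422 shift=21 [end]
Varint 3: bytes[3:6] = D6 94 72 -> value 1870422 (3 byte(s))
  byte[6]=0xB7 cont=1 payload=0x37=55: acc |= 55<<0 -> acc=55 shift=7
  byte[7]=0x2B cont=0 payload=0x2B=43: acc |= 43<<7 -> acc=5559 shift=14 [end]
Varint 4: bytes[6:8] = B7 2B -> value 5559 (2 byte(s))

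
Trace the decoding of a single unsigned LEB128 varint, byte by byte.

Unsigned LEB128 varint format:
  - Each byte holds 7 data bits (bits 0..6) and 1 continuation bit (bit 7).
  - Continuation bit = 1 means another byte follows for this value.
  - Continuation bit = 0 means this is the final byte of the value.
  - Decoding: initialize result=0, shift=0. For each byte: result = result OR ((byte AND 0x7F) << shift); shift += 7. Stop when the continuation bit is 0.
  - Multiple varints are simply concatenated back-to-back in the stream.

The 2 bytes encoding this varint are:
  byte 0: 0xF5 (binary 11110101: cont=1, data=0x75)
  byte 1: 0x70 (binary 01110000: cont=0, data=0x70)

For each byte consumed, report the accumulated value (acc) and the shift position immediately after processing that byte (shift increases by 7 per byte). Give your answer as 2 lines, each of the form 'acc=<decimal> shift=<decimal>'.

byte 0=0xF5: payload=0x75=117, contrib = 117<<0 = 117; acc -> 117, shift -> 7
byte 1=0x70: payload=0x70=112, contrib = 112<<7 = 14336; acc -> 14453, shift -> 14

Answer: acc=117 shift=7
acc=14453 shift=14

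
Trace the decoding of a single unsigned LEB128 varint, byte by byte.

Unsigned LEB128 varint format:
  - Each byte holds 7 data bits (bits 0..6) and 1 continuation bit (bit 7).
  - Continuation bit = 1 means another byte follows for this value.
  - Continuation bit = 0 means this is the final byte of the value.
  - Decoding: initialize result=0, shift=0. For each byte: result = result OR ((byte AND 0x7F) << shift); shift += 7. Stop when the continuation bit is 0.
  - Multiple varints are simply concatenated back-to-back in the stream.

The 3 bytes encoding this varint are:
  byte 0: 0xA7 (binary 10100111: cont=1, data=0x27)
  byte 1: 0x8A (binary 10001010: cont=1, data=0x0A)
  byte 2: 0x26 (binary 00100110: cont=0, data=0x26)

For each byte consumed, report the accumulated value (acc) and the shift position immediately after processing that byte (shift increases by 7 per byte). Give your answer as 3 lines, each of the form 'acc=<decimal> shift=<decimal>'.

Answer: acc=39 shift=7
acc=1319 shift=14
acc=623911 shift=21

Derivation:
byte 0=0xA7: payload=0x27=39, contrib = 39<<0 = 39; acc -> 39, shift -> 7
byte 1=0x8A: payload=0x0A=10, contrib = 10<<7 = 1280; acc -> 1319, shift -> 14
byte 2=0x26: payload=0x26=38, contrib = 38<<14 = 622592; acc -> 623911, shift -> 21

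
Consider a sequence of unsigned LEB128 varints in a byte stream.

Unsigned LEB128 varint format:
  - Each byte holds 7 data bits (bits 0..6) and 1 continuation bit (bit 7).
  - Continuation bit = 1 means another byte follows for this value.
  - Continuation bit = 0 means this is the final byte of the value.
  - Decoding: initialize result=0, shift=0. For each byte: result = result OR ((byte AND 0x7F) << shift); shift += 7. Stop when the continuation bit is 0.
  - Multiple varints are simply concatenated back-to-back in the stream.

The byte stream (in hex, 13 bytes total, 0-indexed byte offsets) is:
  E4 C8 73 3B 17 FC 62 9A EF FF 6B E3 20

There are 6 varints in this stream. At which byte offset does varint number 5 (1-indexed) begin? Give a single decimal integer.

Answer: 7

Derivation:
  byte[0]=0xE4 cont=1 payload=0x64=100: acc |= 100<<0 -> acc=100 shift=7
  byte[1]=0xC8 cont=1 payload=0x48=72: acc |= 72<<7 -> acc=9316 shift=14
  byte[2]=0x73 cont=0 payload=0x73=115: acc |= 115<<14 -> acc=1893476 shift=21 [end]
Varint 1: bytes[0:3] = E4 C8 73 -> value 1893476 (3 byte(s))
  byte[3]=0x3B cont=0 payload=0x3B=59: acc |= 59<<0 -> acc=59 shift=7 [end]
Varint 2: bytes[3:4] = 3B -> value 59 (1 byte(s))
  byte[4]=0x17 cont=0 payload=0x17=23: acc |= 23<<0 -> acc=23 shift=7 [end]
Varint 3: bytes[4:5] = 17 -> value 23 (1 byte(s))
  byte[5]=0xFC cont=1 payload=0x7C=124: acc |= 124<<0 -> acc=124 shift=7
  byte[6]=0x62 cont=0 payload=0x62=98: acc |= 98<<7 -> acc=12668 shift=14 [end]
Varint 4: bytes[5:7] = FC 62 -> value 12668 (2 byte(s))
  byte[7]=0x9A cont=1 payload=0x1A=26: acc |= 26<<0 -> acc=26 shift=7
  byte[8]=0xEF cont=1 payload=0x6F=111: acc |= 111<<7 -> acc=14234 shift=14
  byte[9]=0xFF cont=1 payload=0x7F=127: acc |= 127<<14 -> acc=2095002 shift=21
  byte[10]=0x6B cont=0 payload=0x6B=107: acc |= 107<<21 -> acc=226490266 shift=28 [end]
Varint 5: bytes[7:11] = 9A EF FF 6B -> value 226490266 (4 byte(s))
  byte[11]=0xE3 cont=1 payload=0x63=99: acc |= 99<<0 -> acc=99 shift=7
  byte[12]=0x20 cont=0 payload=0x20=32: acc |= 32<<7 -> acc=4195 shift=14 [end]
Varint 6: bytes[11:13] = E3 20 -> value 4195 (2 byte(s))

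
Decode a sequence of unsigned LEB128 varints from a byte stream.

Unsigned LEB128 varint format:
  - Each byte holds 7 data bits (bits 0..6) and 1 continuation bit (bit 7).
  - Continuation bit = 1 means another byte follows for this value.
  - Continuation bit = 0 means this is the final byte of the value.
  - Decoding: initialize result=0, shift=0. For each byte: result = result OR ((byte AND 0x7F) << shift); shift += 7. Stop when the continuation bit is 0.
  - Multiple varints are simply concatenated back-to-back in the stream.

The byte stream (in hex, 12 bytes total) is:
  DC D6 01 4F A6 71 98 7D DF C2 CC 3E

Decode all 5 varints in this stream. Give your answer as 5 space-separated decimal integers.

Answer: 27484 79 14502 16024 131277151

Derivation:
  byte[0]=0xDC cont=1 payload=0x5C=92: acc |= 92<<0 -> acc=92 shift=7
  byte[1]=0xD6 cont=1 payload=0x56=86: acc |= 86<<7 -> acc=11100 shift=14
  byte[2]=0x01 cont=0 payload=0x01=1: acc |= 1<<14 -> acc=27484 shift=21 [end]
Varint 1: bytes[0:3] = DC D6 01 -> value 27484 (3 byte(s))
  byte[3]=0x4F cont=0 payload=0x4F=79: acc |= 79<<0 -> acc=79 shift=7 [end]
Varint 2: bytes[3:4] = 4F -> value 79 (1 byte(s))
  byte[4]=0xA6 cont=1 payload=0x26=38: acc |= 38<<0 -> acc=38 shift=7
  byte[5]=0x71 cont=0 payload=0x71=113: acc |= 113<<7 -> acc=14502 shift=14 [end]
Varint 3: bytes[4:6] = A6 71 -> value 14502 (2 byte(s))
  byte[6]=0x98 cont=1 payload=0x18=24: acc |= 24<<0 -> acc=24 shift=7
  byte[7]=0x7D cont=0 payload=0x7D=125: acc |= 125<<7 -> acc=16024 shift=14 [end]
Varint 4: bytes[6:8] = 98 7D -> value 16024 (2 byte(s))
  byte[8]=0xDF cont=1 payload=0x5F=95: acc |= 95<<0 -> acc=95 shift=7
  byte[9]=0xC2 cont=1 payload=0x42=66: acc |= 66<<7 -> acc=8543 shift=14
  byte[10]=0xCC cont=1 payload=0x4C=76: acc |= 76<<14 -> acc=1253727 shift=21
  byte[11]=0x3E cont=0 payload=0x3E=62: acc |= 62<<21 -> acc=131277151 shift=28 [end]
Varint 5: bytes[8:12] = DF C2 CC 3E -> value 131277151 (4 byte(s))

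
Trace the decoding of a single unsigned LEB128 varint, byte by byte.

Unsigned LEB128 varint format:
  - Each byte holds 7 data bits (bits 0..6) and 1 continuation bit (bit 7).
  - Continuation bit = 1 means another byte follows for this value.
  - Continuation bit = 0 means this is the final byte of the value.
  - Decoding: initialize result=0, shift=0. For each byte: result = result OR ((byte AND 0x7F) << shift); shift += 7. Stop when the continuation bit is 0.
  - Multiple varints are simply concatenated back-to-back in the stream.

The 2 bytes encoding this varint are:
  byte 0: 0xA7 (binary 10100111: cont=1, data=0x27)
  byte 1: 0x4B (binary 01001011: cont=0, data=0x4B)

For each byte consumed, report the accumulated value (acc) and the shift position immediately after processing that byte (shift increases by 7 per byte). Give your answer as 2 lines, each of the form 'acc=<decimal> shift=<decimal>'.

byte 0=0xA7: payload=0x27=39, contrib = 39<<0 = 39; acc -> 39, shift -> 7
byte 1=0x4B: payload=0x4B=75, contrib = 75<<7 = 9600; acc -> 9639, shift -> 14

Answer: acc=39 shift=7
acc=9639 shift=14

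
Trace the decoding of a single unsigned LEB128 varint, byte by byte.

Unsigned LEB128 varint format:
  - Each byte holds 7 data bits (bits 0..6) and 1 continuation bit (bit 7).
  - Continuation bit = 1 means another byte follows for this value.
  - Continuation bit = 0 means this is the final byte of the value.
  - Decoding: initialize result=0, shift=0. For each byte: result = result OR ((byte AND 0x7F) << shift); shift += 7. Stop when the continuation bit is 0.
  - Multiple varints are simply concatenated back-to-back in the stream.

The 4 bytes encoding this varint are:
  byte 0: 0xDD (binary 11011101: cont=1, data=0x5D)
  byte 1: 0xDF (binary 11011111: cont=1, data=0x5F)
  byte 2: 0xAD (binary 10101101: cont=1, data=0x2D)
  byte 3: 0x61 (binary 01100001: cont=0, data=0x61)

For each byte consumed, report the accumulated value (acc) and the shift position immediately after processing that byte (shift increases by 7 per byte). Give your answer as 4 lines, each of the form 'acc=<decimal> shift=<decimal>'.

byte 0=0xDD: payload=0x5D=93, contrib = 93<<0 = 93; acc -> 93, shift -> 7
byte 1=0xDF: payload=0x5F=95, contrib = 95<<7 = 12160; acc -> 12253, shift -> 14
byte 2=0xAD: payload=0x2D=45, contrib = 45<<14 = 737280; acc -> 749533, shift -> 21
byte 3=0x61: payload=0x61=97, contrib = 97<<21 = 203423744; acc -> 204173277, shift -> 28

Answer: acc=93 shift=7
acc=12253 shift=14
acc=749533 shift=21
acc=204173277 shift=28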